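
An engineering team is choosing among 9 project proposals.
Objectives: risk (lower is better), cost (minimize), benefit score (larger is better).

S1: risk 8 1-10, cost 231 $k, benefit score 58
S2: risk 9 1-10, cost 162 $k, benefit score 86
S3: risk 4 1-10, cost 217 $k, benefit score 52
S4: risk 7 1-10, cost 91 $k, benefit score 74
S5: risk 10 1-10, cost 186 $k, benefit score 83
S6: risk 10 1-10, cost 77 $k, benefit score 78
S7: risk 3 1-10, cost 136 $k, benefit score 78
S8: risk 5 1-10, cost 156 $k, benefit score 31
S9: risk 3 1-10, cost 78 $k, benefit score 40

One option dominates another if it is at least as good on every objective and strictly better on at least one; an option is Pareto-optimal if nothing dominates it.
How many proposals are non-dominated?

S1: dominated by S4 (risk 7≤8, cost 91≤231, benefit score 74≥58).
S2: not dominated (best benefit score).
S3: dominated by S7 (risk 3≤4, cost 136≤217, benefit score 78≥52).
S4: not dominated.
S5: dominated by S2 (risk 9≤10, cost 162≤186, benefit score 86≥83).
S6: not dominated (best cost).
S7: not dominated.
S8: dominated by S7 (risk 3≤5, cost 136≤156, benefit score 78≥31).
S9: not dominated.
Pareto-optimal: S2, S4, S6, S7, S9 → 5.

5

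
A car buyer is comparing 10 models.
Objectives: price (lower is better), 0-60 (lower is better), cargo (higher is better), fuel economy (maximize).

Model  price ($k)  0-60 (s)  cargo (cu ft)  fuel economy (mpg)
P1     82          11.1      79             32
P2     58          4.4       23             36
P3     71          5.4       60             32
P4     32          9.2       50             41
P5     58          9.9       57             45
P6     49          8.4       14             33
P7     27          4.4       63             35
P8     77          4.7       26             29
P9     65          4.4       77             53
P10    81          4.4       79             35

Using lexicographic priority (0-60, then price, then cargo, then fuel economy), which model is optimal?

P7

First minimize 0-60: best is 4.4, kept {P2, P7, P9, P10}.
Then minimize price: best is 27, kept {P7}.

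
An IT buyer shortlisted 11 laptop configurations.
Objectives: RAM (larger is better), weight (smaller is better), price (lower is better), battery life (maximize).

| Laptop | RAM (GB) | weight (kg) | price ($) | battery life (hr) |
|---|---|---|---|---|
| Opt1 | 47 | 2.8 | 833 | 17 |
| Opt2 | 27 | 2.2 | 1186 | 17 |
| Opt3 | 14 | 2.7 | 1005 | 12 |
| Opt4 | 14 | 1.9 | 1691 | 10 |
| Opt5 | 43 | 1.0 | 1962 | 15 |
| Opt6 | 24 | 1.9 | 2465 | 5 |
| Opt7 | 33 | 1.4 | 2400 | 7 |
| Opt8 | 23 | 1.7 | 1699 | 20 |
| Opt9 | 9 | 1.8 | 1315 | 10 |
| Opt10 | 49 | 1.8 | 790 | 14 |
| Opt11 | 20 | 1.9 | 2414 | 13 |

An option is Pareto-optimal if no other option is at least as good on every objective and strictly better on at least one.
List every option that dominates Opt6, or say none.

Opt5, Opt7, Opt10

Opt5: RAM 43≥24, weight 1.0≤1.9, price 1962≤2465, battery life 15≥5 — dominates Opt6.
Opt7: RAM 33≥24, weight 1.4≤1.9, price 2400≤2465, battery life 7≥5 — dominates Opt6.
Opt10: RAM 49≥24, weight 1.8≤1.9, price 790≤2465, battery life 14≥5 — dominates Opt6.
Others (Opt1, Opt2, Opt3, Opt4, Opt8, Opt9, Opt11) are each worse than Opt6 on at least one objective.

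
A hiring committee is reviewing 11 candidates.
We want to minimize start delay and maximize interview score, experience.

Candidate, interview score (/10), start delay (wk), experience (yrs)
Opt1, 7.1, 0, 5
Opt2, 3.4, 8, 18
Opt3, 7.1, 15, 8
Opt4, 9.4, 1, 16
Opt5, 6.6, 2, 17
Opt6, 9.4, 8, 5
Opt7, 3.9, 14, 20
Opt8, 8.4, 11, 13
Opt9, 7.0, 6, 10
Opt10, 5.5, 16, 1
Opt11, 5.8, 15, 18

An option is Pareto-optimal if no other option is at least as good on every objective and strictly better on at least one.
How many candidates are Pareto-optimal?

6

Opt1: not dominated (best start delay).
Opt2: not dominated.
Opt3: dominated by Opt4 (interview score 9.4≥7.1, start delay 1≤15, experience 16≥8).
Opt4: not dominated.
Opt5: not dominated.
Opt6: dominated by Opt4 (interview score 9.4≥9.4, start delay 1≤8, experience 16≥5).
Opt7: not dominated (best experience).
Opt8: dominated by Opt4 (interview score 9.4≥8.4, start delay 1≤11, experience 16≥13).
Opt9: dominated by Opt4 (interview score 9.4≥7.0, start delay 1≤6, experience 16≥10).
Opt10: dominated by Opt1 (interview score 7.1≥5.5, start delay 0≤16, experience 5≥1).
Opt11: not dominated.
Pareto-optimal: Opt1, Opt2, Opt4, Opt5, Opt7, Opt11 → 6.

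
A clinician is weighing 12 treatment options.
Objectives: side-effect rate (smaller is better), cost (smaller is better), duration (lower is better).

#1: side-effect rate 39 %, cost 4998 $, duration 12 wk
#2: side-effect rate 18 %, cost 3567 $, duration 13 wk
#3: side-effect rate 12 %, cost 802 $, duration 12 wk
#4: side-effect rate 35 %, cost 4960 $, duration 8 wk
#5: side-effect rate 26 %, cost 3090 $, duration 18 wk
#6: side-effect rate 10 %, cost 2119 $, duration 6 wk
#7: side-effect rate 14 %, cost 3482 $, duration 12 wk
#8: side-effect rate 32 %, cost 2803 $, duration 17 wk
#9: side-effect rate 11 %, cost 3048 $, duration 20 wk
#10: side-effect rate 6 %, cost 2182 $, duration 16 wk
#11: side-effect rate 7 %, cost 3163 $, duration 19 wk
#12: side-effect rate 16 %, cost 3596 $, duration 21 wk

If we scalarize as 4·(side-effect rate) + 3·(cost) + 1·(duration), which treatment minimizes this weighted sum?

#3

#1: 4·39 + 3·4998 + 1·12 = 15162
#2: 4·18 + 3·3567 + 1·13 = 10786
#3: 4·12 + 3·802 + 1·12 = 2466
#4: 4·35 + 3·4960 + 1·8 = 15028
#5: 4·26 + 3·3090 + 1·18 = 9392
#6: 4·10 + 3·2119 + 1·6 = 6403
#7: 4·14 + 3·3482 + 1·12 = 10514
#8: 4·32 + 3·2803 + 1·17 = 8554
#9: 4·11 + 3·3048 + 1·20 = 9208
#10: 4·6 + 3·2182 + 1·16 = 6586
#11: 4·7 + 3·3163 + 1·19 = 9536
#12: 4·16 + 3·3596 + 1·21 = 10873
Lowest: #3 at 2466.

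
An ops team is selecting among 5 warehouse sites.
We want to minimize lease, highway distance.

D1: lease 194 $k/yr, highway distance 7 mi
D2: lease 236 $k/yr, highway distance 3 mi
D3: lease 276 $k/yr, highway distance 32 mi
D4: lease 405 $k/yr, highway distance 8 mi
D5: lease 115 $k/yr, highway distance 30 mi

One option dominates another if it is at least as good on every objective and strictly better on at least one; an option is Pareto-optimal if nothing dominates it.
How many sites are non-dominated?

D1: not dominated.
D2: not dominated (best highway distance).
D3: dominated by D1 (lease 194≤276, highway distance 7≤32).
D4: dominated by D1 (lease 194≤405, highway distance 7≤8).
D5: not dominated (best lease).
Pareto-optimal: D1, D2, D5 → 3.

3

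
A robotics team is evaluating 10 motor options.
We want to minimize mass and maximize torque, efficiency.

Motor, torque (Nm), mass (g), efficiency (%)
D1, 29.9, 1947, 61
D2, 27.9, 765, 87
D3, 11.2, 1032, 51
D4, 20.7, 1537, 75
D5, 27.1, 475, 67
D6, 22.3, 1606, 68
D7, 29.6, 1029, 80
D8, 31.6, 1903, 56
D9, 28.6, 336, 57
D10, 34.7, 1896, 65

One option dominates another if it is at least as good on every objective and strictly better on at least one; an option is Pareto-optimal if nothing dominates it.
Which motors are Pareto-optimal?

D2, D5, D7, D9, D10

D1: dominated by D10 (torque 34.7≥29.9, mass 1896≤1947, efficiency 65≥61).
D2: not dominated (best efficiency).
D3: dominated by D2 (torque 27.9≥11.2, mass 765≤1032, efficiency 87≥51).
D4: dominated by D2 (torque 27.9≥20.7, mass 765≤1537, efficiency 87≥75).
D5: not dominated.
D6: dominated by D2 (torque 27.9≥22.3, mass 765≤1606, efficiency 87≥68).
D7: not dominated.
D8: dominated by D10 (torque 34.7≥31.6, mass 1896≤1903, efficiency 65≥56).
D9: not dominated (best mass).
D10: not dominated (best torque).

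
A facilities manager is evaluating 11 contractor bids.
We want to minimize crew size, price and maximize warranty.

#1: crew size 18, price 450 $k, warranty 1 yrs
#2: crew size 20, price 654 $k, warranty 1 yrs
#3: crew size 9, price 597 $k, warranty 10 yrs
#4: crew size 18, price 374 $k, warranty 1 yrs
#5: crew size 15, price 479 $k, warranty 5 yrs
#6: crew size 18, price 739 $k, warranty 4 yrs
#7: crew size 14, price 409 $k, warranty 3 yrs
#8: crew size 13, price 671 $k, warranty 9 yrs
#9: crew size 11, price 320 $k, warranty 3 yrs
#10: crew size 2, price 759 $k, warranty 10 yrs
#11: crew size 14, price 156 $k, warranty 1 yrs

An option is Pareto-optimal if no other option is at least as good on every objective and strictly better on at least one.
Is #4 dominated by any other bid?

#9 vs #4: crew size 11≤18, price 320≤374, warranty 3≥1 — #9 is at least as good on every objective and strictly better on at least one, so #9 dominates #4.

Yes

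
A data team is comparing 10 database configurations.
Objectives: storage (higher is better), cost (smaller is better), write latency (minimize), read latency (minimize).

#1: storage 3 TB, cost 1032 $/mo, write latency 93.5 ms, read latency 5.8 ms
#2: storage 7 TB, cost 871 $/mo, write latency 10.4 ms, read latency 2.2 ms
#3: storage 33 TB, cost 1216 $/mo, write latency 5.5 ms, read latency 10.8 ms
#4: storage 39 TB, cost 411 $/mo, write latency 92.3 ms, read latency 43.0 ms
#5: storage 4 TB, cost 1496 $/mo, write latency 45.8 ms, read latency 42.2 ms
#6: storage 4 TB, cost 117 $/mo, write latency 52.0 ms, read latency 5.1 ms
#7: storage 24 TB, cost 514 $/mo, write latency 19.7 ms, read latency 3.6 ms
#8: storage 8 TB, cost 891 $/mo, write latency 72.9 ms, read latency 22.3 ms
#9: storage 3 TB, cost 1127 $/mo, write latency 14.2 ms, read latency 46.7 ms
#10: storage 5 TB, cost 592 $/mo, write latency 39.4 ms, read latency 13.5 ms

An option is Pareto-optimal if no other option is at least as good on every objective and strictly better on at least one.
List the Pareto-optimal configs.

#2, #3, #4, #6, #7

#1: dominated by #2 (storage 7≥3, cost 871≤1032, write latency 10.4≤93.5, read latency 2.2≤5.8).
#2: not dominated (best read latency).
#3: not dominated (best write latency).
#4: not dominated (best storage).
#5: dominated by #2 (storage 7≥4, cost 871≤1496, write latency 10.4≤45.8, read latency 2.2≤42.2).
#6: not dominated (best cost).
#7: not dominated.
#8: dominated by #7 (storage 24≥8, cost 514≤891, write latency 19.7≤72.9, read latency 3.6≤22.3).
#9: dominated by #2 (storage 7≥3, cost 871≤1127, write latency 10.4≤14.2, read latency 2.2≤46.7).
#10: dominated by #7 (storage 24≥5, cost 514≤592, write latency 19.7≤39.4, read latency 3.6≤13.5).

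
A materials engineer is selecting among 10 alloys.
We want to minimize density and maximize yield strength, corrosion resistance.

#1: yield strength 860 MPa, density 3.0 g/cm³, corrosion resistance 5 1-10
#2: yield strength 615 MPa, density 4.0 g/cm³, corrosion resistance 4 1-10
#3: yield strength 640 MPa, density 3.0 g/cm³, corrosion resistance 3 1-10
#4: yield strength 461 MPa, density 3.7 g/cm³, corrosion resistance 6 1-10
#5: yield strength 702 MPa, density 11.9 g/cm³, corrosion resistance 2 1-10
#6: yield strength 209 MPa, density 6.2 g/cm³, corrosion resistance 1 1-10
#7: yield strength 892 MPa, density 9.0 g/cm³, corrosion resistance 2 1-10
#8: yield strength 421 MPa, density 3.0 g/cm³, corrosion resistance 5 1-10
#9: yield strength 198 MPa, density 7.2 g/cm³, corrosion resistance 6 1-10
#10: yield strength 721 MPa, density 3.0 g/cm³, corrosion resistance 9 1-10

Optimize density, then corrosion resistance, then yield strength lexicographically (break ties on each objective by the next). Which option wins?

#10

First minimize density: best is 3.0, kept {#1, #3, #8, #10}.
Then maximize corrosion resistance: best is 9, kept {#10}.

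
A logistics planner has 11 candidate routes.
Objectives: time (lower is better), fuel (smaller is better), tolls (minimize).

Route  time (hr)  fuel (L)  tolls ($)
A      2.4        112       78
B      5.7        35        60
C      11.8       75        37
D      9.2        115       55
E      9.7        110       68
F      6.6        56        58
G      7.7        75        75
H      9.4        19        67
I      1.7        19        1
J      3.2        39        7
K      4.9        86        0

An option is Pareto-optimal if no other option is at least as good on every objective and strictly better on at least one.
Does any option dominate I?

A: worse on time (2.4 vs 1.7).
B: worse on time (5.7 vs 1.7).
C: worse on time (11.8 vs 1.7).
D: worse on time (9.2 vs 1.7).
E: worse on time (9.7 vs 1.7).
F: worse on time (6.6 vs 1.7).
G: worse on time (7.7 vs 1.7).
H: worse on time (9.4 vs 1.7).
J: worse on time (3.2 vs 1.7).
K: worse on time (4.9 vs 1.7).
No option is at least as good as I on every objective and strictly better on one.

No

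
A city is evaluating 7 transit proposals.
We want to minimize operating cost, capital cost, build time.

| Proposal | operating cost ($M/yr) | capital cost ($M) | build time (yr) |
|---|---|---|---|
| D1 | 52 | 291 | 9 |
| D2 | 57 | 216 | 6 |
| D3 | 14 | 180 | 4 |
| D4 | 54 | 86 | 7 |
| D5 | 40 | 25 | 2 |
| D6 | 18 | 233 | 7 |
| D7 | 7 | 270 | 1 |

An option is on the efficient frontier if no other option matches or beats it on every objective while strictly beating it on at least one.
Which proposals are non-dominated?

D1: dominated by D3 (operating cost 14≤52, capital cost 180≤291, build time 4≤9).
D2: dominated by D3 (operating cost 14≤57, capital cost 180≤216, build time 4≤6).
D3: not dominated.
D4: dominated by D5 (operating cost 40≤54, capital cost 25≤86, build time 2≤7).
D5: not dominated (best capital cost).
D6: dominated by D3 (operating cost 14≤18, capital cost 180≤233, build time 4≤7).
D7: not dominated (best operating cost).

D3, D5, D7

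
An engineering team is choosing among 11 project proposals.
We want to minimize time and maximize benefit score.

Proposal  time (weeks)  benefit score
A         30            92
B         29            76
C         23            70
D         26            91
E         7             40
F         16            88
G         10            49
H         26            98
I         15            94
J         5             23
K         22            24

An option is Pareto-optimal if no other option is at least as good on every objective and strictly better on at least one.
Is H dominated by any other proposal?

No

A: worse on time (30 vs 26).
B: worse on time (29 vs 26).
C: worse on benefit score (70 vs 98).
D: worse on benefit score (91 vs 98).
E: worse on benefit score (40 vs 98).
F: worse on benefit score (88 vs 98).
G: worse on benefit score (49 vs 98).
I: worse on benefit score (94 vs 98).
J: worse on benefit score (23 vs 98).
K: worse on benefit score (24 vs 98).
No option is at least as good as H on every objective and strictly better on one.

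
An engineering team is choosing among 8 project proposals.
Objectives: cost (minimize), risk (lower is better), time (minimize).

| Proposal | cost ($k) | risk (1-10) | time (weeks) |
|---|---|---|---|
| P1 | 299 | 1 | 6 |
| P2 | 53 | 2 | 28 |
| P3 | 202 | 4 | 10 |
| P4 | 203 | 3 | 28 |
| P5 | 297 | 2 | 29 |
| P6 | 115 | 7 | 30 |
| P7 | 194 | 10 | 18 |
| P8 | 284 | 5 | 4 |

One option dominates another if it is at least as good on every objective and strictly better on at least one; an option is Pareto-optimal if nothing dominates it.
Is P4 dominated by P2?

P2 vs P4: cost 53≤203, risk 2≤3, time 28≤28 — P2 is at least as good on every objective with at least one strict improvement.

Yes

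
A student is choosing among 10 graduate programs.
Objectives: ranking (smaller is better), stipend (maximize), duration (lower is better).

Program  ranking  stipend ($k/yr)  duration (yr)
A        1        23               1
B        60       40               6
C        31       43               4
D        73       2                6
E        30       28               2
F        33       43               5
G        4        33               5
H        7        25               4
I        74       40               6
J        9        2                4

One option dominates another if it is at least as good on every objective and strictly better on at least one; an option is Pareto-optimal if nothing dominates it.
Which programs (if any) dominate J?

A, H

A: ranking 1≤9, stipend 23≥2, duration 1≤4 — dominates J.
H: ranking 7≤9, stipend 25≥2, duration 4≤4 — dominates J.
Others (B, C, D, E, F, G, I) are each worse than J on at least one objective.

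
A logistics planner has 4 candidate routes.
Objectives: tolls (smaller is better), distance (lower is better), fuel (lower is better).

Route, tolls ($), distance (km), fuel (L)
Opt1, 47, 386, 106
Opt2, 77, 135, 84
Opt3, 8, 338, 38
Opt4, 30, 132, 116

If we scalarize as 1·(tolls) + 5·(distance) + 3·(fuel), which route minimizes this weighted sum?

Opt1: 1·47 + 5·386 + 3·106 = 2295
Opt2: 1·77 + 5·135 + 3·84 = 1004
Opt3: 1·8 + 5·338 + 3·38 = 1812
Opt4: 1·30 + 5·132 + 3·116 = 1038
Lowest: Opt2 at 1004.

Opt2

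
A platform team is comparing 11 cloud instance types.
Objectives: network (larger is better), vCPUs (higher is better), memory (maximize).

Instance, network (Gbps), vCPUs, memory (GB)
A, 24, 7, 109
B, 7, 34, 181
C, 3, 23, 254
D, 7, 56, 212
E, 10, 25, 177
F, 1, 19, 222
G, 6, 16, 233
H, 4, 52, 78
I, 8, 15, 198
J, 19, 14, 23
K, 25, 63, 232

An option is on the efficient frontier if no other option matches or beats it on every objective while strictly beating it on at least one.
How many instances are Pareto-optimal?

A: dominated by K (network 25≥24, vCPUs 63≥7, memory 232≥109).
B: dominated by D (network 7≥7, vCPUs 56≥34, memory 212≥181).
C: not dominated (best memory).
D: dominated by K (network 25≥7, vCPUs 63≥56, memory 232≥212).
E: dominated by K (network 25≥10, vCPUs 63≥25, memory 232≥177).
F: dominated by C (network 3≥1, vCPUs 23≥19, memory 254≥222).
G: not dominated.
H: dominated by D (network 7≥4, vCPUs 56≥52, memory 212≥78).
I: dominated by K (network 25≥8, vCPUs 63≥15, memory 232≥198).
J: dominated by K (network 25≥19, vCPUs 63≥14, memory 232≥23).
K: not dominated (best network).
Pareto-optimal: C, G, K → 3.

3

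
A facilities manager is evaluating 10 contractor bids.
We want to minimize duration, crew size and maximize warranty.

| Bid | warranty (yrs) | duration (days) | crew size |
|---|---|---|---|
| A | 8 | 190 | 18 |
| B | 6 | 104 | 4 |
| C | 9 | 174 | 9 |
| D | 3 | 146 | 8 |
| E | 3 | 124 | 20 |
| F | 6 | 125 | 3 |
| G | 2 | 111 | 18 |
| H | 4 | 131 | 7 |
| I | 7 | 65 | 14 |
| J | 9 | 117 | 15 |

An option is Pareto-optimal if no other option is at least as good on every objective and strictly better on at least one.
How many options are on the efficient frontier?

A: dominated by C (warranty 9≥8, duration 174≤190, crew size 9≤18).
B: not dominated.
C: not dominated.
D: dominated by B (warranty 6≥3, duration 104≤146, crew size 4≤8).
E: dominated by B (warranty 6≥3, duration 104≤124, crew size 4≤20).
F: not dominated (best crew size).
G: dominated by B (warranty 6≥2, duration 104≤111, crew size 4≤18).
H: dominated by B (warranty 6≥4, duration 104≤131, crew size 4≤7).
I: not dominated (best duration).
J: not dominated.
Pareto-optimal: B, C, F, I, J → 5.

5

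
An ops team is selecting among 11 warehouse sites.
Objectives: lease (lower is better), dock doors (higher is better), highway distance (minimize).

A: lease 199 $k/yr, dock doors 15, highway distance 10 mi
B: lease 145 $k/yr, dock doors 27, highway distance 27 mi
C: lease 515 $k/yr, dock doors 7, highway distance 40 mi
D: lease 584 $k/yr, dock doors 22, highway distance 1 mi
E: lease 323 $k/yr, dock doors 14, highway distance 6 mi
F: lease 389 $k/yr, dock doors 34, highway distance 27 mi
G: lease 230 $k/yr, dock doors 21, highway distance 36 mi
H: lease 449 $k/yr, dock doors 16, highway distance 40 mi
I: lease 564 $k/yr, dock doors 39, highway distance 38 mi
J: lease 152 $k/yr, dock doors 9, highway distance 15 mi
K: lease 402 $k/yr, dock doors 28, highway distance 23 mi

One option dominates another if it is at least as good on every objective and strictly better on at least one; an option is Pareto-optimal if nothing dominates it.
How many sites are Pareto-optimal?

8

A: not dominated.
B: not dominated (best lease).
C: dominated by A (lease 199≤515, dock doors 15≥7, highway distance 10≤40).
D: not dominated (best highway distance).
E: not dominated.
F: not dominated.
G: dominated by B (lease 145≤230, dock doors 27≥21, highway distance 27≤36).
H: dominated by B (lease 145≤449, dock doors 27≥16, highway distance 27≤40).
I: not dominated (best dock doors).
J: not dominated.
K: not dominated.
Pareto-optimal: A, B, D, E, F, I, J, K → 8.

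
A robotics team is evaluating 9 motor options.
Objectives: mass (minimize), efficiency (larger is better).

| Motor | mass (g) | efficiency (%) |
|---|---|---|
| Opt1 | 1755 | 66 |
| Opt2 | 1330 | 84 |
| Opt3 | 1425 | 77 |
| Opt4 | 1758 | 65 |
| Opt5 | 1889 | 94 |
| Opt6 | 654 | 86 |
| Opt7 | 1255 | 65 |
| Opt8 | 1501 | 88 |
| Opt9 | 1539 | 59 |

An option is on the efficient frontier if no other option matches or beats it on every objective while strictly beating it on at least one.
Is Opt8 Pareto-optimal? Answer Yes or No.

Opt1: worse on mass (1755 vs 1501).
Opt2: worse on efficiency (84 vs 88).
Opt3: worse on efficiency (77 vs 88).
Opt4: worse on mass (1758 vs 1501).
Opt5: worse on mass (1889 vs 1501).
Opt6: worse on efficiency (86 vs 88).
Opt7: worse on efficiency (65 vs 88).
Opt9: worse on mass (1539 vs 1501).
No option is at least as good as Opt8 on every objective and strictly better on one.

Yes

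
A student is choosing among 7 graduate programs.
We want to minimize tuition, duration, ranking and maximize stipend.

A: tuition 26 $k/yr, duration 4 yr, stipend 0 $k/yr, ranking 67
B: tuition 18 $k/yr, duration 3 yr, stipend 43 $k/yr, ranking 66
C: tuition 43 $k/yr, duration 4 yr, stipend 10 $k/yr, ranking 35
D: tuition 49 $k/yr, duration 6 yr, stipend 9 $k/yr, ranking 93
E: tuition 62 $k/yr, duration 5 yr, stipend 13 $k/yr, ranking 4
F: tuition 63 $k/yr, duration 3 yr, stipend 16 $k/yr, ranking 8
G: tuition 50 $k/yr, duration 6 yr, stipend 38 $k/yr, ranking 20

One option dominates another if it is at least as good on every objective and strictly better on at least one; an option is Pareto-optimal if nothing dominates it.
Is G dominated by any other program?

A: worse on stipend (0 vs 38).
B: worse on ranking (66 vs 20).
C: worse on stipend (10 vs 38).
D: worse on stipend (9 vs 38).
E: worse on tuition (62 vs 50).
F: worse on tuition (63 vs 50).
No option is at least as good as G on every objective and strictly better on one.

No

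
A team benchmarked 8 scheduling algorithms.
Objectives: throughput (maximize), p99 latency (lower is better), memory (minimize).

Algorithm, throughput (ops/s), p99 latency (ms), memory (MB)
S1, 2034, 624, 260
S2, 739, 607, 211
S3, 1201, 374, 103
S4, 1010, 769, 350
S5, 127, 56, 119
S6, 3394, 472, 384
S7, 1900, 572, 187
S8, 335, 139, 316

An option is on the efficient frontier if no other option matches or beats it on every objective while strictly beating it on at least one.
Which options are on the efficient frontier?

S1, S3, S5, S6, S7, S8

S1: not dominated.
S2: dominated by S3 (throughput 1201≥739, p99 latency 374≤607, memory 103≤211).
S3: not dominated (best memory).
S4: dominated by S1 (throughput 2034≥1010, p99 latency 624≤769, memory 260≤350).
S5: not dominated (best p99 latency).
S6: not dominated (best throughput).
S7: not dominated.
S8: not dominated.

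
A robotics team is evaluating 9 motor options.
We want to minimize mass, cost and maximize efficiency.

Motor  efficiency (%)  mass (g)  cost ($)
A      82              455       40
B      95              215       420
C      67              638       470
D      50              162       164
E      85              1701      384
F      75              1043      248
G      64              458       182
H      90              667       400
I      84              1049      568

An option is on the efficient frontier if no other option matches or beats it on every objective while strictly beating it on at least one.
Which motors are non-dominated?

A: not dominated (best cost).
B: not dominated (best efficiency).
C: dominated by A (efficiency 82≥67, mass 455≤638, cost 40≤470).
D: not dominated (best mass).
E: not dominated.
F: dominated by A (efficiency 82≥75, mass 455≤1043, cost 40≤248).
G: dominated by A (efficiency 82≥64, mass 455≤458, cost 40≤182).
H: not dominated.
I: dominated by B (efficiency 95≥84, mass 215≤1049, cost 420≤568).

A, B, D, E, H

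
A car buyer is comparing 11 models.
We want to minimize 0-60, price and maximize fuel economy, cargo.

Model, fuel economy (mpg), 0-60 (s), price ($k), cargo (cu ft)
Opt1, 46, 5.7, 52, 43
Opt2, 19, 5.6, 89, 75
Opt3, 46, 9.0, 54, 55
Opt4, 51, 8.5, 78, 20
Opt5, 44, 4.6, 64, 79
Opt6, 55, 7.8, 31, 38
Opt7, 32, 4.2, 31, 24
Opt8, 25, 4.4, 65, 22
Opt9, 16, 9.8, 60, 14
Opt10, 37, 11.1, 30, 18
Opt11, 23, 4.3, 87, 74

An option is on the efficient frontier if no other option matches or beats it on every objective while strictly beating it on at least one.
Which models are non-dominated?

Opt1, Opt3, Opt5, Opt6, Opt7, Opt10, Opt11

Opt1: not dominated.
Opt2: dominated by Opt5 (fuel economy 44≥19, 0-60 4.6≤5.6, price 64≤89, cargo 79≥75).
Opt3: not dominated.
Opt4: dominated by Opt6 (fuel economy 55≥51, 0-60 7.8≤8.5, price 31≤78, cargo 38≥20).
Opt5: not dominated (best cargo).
Opt6: not dominated (best fuel economy).
Opt7: not dominated (best 0-60).
Opt8: dominated by Opt7 (fuel economy 32≥25, 0-60 4.2≤4.4, price 31≤65, cargo 24≥22).
Opt9: dominated by Opt1 (fuel economy 46≥16, 0-60 5.7≤9.8, price 52≤60, cargo 43≥14).
Opt10: not dominated (best price).
Opt11: not dominated.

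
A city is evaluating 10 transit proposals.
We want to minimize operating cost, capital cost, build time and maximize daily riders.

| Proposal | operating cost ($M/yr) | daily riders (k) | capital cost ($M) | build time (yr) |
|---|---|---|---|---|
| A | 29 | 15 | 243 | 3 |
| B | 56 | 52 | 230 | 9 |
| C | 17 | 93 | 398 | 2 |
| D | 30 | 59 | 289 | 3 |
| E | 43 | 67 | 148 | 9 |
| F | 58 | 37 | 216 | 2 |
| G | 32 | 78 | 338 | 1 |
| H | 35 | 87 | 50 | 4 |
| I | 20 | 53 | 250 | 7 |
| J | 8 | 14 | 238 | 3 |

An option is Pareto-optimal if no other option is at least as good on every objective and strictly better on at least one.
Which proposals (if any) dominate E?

H

H: operating cost 35≤43, daily riders 87≥67, capital cost 50≤148, build time 4≤9 — dominates E.
Others (A, B, C, D, F, G, I, J) are each worse than E on at least one objective.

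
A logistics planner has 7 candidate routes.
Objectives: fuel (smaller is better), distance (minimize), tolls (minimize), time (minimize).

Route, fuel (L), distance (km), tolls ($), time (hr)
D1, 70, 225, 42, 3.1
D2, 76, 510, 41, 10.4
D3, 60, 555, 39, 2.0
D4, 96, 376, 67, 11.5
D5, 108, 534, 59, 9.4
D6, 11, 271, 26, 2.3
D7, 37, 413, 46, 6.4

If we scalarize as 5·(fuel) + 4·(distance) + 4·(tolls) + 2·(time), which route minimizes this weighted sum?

D1: 5·70 + 4·225 + 4·42 + 2·3.1 = 1424.2
D2: 5·76 + 4·510 + 4·41 + 2·10.4 = 2604.8
D3: 5·60 + 4·555 + 4·39 + 2·2.0 = 2680.0
D4: 5·96 + 4·376 + 4·67 + 2·11.5 = 2275.0
D5: 5·108 + 4·534 + 4·59 + 2·9.4 = 2930.8
D6: 5·11 + 4·271 + 4·26 + 2·2.3 = 1247.6
D7: 5·37 + 4·413 + 4·46 + 2·6.4 = 2033.8
Lowest: D6 at 1247.6.

D6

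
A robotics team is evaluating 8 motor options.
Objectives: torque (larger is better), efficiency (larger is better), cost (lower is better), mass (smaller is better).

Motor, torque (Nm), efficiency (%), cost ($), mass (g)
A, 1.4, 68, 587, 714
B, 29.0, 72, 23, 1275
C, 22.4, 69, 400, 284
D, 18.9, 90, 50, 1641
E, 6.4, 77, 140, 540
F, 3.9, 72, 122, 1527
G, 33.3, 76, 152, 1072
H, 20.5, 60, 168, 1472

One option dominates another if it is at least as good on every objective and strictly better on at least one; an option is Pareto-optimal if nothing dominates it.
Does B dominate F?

Yes

B vs F: torque 29.0≥3.9, efficiency 72≥72, cost 23≤122, mass 1275≤1527 — B is at least as good on every objective with at least one strict improvement.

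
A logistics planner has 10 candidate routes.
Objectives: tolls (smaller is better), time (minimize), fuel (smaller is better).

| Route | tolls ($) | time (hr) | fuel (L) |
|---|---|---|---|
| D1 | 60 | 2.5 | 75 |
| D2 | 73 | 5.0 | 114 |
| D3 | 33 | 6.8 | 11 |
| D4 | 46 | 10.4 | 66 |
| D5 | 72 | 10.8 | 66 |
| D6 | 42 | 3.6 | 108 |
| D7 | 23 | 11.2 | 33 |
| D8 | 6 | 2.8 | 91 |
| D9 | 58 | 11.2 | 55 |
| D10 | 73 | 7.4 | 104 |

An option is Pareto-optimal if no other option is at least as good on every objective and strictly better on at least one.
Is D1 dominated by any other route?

D2: worse on tolls (73 vs 60).
D3: worse on time (6.8 vs 2.5).
D4: worse on time (10.4 vs 2.5).
D5: worse on tolls (72 vs 60).
D6: worse on time (3.6 vs 2.5).
D7: worse on time (11.2 vs 2.5).
D8: worse on time (2.8 vs 2.5).
D9: worse on time (11.2 vs 2.5).
D10: worse on tolls (73 vs 60).
No option is at least as good as D1 on every objective and strictly better on one.

No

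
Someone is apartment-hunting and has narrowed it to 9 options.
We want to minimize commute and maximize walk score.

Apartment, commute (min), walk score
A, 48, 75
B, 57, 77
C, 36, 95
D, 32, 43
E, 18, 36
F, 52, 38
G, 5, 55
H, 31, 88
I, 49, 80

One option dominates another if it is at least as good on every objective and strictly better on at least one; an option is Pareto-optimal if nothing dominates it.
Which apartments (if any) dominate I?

C, H

C: commute 36≤49, walk score 95≥80 — dominates I.
H: commute 31≤49, walk score 88≥80 — dominates I.
Others (A, B, D, E, F, G) are each worse than I on at least one objective.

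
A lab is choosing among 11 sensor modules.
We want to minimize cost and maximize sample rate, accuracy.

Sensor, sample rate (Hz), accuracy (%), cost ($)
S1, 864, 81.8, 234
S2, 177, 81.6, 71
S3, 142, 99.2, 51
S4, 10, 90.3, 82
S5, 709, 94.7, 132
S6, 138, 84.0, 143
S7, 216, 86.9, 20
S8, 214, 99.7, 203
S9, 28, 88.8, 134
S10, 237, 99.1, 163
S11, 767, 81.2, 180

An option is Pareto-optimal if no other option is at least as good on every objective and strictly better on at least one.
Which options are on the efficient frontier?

S1: not dominated (best sample rate).
S2: dominated by S7 (sample rate 216≥177, accuracy 86.9≥81.6, cost 20≤71).
S3: not dominated.
S4: dominated by S3 (sample rate 142≥10, accuracy 99.2≥90.3, cost 51≤82).
S5: not dominated.
S6: dominated by S3 (sample rate 142≥138, accuracy 99.2≥84.0, cost 51≤143).
S7: not dominated (best cost).
S8: not dominated (best accuracy).
S9: dominated by S3 (sample rate 142≥28, accuracy 99.2≥88.8, cost 51≤134).
S10: not dominated.
S11: not dominated.

S1, S3, S5, S7, S8, S10, S11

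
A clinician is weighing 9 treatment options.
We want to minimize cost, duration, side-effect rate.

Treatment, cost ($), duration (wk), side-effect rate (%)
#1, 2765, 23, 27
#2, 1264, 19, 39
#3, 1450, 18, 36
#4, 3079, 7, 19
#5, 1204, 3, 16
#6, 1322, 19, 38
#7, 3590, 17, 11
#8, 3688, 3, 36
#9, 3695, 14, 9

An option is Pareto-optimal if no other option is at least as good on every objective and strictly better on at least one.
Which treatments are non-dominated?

#1: dominated by #5 (cost 1204≤2765, duration 3≤23, side-effect rate 16≤27).
#2: dominated by #5 (cost 1204≤1264, duration 3≤19, side-effect rate 16≤39).
#3: dominated by #5 (cost 1204≤1450, duration 3≤18, side-effect rate 16≤36).
#4: dominated by #5 (cost 1204≤3079, duration 3≤7, side-effect rate 16≤19).
#5: not dominated (best cost).
#6: dominated by #5 (cost 1204≤1322, duration 3≤19, side-effect rate 16≤38).
#7: not dominated.
#8: dominated by #5 (cost 1204≤3688, duration 3≤3, side-effect rate 16≤36).
#9: not dominated (best side-effect rate).

#5, #7, #9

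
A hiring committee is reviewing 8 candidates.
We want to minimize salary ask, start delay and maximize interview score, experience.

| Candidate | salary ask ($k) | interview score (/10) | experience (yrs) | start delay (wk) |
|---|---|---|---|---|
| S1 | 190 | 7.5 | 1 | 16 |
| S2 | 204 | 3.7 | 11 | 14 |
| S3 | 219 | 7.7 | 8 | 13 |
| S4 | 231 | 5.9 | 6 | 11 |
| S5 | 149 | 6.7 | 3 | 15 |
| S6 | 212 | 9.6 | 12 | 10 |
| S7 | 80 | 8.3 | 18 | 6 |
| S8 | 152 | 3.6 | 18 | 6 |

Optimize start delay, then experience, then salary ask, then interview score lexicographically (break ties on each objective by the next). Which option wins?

First minimize start delay: best is 6, kept {S7, S8}.
Then maximize experience: best is 18, kept {S7, S8}.
Then minimize salary ask: best is 80, kept {S7}.

S7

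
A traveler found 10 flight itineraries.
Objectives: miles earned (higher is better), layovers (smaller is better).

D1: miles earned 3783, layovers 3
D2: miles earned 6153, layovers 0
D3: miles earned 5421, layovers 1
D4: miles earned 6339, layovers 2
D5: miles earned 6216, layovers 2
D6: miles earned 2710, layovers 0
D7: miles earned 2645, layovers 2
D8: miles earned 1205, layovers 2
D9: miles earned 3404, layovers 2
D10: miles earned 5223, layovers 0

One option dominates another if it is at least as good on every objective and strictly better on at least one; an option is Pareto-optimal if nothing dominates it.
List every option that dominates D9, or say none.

D2: miles earned 6153≥3404, layovers 0≤2 — dominates D9.
D3: miles earned 5421≥3404, layovers 1≤2 — dominates D9.
D4: miles earned 6339≥3404, layovers 2≤2 — dominates D9.
D5: miles earned 6216≥3404, layovers 2≤2 — dominates D9.
D10: miles earned 5223≥3404, layovers 0≤2 — dominates D9.
Others (D1, D6, D7, D8) are each worse than D9 on at least one objective.

D2, D3, D4, D5, D10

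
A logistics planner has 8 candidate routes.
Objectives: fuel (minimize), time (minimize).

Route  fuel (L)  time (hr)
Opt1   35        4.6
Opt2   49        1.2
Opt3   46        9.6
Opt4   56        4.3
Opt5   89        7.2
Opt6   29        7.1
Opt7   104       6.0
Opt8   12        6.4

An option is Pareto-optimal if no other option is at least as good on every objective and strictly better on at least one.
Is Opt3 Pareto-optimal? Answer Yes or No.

Opt1 vs Opt3: fuel 35≤46, time 4.6≤9.6 — Opt1 is at least as good on every objective and strictly better on at least one, so Opt1 dominates Opt3.

No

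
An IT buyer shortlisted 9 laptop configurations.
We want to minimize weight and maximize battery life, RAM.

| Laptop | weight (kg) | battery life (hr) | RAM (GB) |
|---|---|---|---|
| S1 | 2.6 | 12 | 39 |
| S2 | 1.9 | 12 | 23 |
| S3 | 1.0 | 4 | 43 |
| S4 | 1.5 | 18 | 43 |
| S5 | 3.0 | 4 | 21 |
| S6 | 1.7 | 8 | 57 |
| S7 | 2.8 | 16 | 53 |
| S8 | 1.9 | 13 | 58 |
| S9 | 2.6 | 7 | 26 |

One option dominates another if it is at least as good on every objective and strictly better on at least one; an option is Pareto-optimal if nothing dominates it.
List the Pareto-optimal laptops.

S3, S4, S6, S7, S8

S1: dominated by S4 (weight 1.5≤2.6, battery life 18≥12, RAM 43≥39).
S2: dominated by S4 (weight 1.5≤1.9, battery life 18≥12, RAM 43≥23).
S3: not dominated (best weight).
S4: not dominated (best battery life).
S5: dominated by S1 (weight 2.6≤3.0, battery life 12≥4, RAM 39≥21).
S6: not dominated.
S7: not dominated.
S8: not dominated (best RAM).
S9: dominated by S1 (weight 2.6≤2.6, battery life 12≥7, RAM 39≥26).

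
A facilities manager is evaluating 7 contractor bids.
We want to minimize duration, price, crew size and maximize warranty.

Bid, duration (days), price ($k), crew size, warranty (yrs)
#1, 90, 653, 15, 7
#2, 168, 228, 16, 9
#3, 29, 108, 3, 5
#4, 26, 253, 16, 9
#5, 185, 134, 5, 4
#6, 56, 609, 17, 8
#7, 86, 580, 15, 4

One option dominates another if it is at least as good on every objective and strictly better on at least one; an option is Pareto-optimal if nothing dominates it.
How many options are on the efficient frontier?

#1: not dominated.
#2: not dominated.
#3: not dominated (best price).
#4: not dominated (best duration).
#5: dominated by #3 (duration 29≤185, price 108≤134, crew size 3≤5, warranty 5≥4).
#6: dominated by #4 (duration 26≤56, price 253≤609, crew size 16≤17, warranty 9≥8).
#7: dominated by #3 (duration 29≤86, price 108≤580, crew size 3≤15, warranty 5≥4).
Pareto-optimal: #1, #2, #3, #4 → 4.

4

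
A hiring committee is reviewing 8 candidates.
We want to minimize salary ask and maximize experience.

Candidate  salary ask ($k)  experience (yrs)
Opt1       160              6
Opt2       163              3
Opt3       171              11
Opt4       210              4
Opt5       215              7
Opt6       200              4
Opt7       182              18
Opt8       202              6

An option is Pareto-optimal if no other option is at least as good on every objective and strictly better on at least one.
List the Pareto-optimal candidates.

Opt1: not dominated (best salary ask).
Opt2: dominated by Opt1 (salary ask 160≤163, experience 6≥3).
Opt3: not dominated.
Opt4: dominated by Opt1 (salary ask 160≤210, experience 6≥4).
Opt5: dominated by Opt3 (salary ask 171≤215, experience 11≥7).
Opt6: dominated by Opt1 (salary ask 160≤200, experience 6≥4).
Opt7: not dominated (best experience).
Opt8: dominated by Opt1 (salary ask 160≤202, experience 6≥6).

Opt1, Opt3, Opt7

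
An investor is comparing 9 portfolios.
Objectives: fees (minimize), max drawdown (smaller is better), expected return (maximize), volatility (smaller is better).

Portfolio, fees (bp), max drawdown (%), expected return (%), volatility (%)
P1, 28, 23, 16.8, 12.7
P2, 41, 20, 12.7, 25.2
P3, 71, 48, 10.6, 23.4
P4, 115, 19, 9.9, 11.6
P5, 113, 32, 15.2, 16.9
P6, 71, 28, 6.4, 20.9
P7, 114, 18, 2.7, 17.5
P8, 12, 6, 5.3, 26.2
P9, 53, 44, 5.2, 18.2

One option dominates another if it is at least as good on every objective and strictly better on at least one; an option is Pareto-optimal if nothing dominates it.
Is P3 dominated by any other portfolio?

Yes

P1 vs P3: fees 28≤71, max drawdown 23≤48, expected return 16.8≥10.6, volatility 12.7≤23.4 — P1 is at least as good on every objective and strictly better on at least one, so P1 dominates P3.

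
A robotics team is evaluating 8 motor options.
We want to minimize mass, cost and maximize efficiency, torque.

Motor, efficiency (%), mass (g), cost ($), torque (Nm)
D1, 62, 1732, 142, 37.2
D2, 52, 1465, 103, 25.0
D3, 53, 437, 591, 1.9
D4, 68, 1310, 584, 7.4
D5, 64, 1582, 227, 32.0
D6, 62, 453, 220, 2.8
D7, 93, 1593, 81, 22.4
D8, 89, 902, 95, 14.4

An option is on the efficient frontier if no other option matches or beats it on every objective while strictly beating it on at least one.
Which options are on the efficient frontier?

D1, D2, D3, D5, D6, D7, D8

D1: not dominated (best torque).
D2: not dominated.
D3: not dominated (best mass).
D4: dominated by D8 (efficiency 89≥68, mass 902≤1310, cost 95≤584, torque 14.4≥7.4).
D5: not dominated.
D6: not dominated.
D7: not dominated (best efficiency).
D8: not dominated.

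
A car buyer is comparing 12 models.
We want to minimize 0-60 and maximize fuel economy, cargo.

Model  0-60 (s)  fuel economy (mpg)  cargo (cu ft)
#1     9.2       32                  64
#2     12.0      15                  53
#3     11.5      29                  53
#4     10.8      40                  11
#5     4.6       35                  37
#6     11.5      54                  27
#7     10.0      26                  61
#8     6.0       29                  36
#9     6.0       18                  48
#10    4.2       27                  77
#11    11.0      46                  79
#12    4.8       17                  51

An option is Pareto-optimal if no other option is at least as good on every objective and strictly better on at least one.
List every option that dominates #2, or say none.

#1, #3, #7, #10, #11

#1: 0-60 9.2≤12.0, fuel economy 32≥15, cargo 64≥53 — dominates #2.
#3: 0-60 11.5≤12.0, fuel economy 29≥15, cargo 53≥53 — dominates #2.
#7: 0-60 10.0≤12.0, fuel economy 26≥15, cargo 61≥53 — dominates #2.
#10: 0-60 4.2≤12.0, fuel economy 27≥15, cargo 77≥53 — dominates #2.
#11: 0-60 11.0≤12.0, fuel economy 46≥15, cargo 79≥53 — dominates #2.
Others (#4, #5, #6, #8, #9, #12) are each worse than #2 on at least one objective.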